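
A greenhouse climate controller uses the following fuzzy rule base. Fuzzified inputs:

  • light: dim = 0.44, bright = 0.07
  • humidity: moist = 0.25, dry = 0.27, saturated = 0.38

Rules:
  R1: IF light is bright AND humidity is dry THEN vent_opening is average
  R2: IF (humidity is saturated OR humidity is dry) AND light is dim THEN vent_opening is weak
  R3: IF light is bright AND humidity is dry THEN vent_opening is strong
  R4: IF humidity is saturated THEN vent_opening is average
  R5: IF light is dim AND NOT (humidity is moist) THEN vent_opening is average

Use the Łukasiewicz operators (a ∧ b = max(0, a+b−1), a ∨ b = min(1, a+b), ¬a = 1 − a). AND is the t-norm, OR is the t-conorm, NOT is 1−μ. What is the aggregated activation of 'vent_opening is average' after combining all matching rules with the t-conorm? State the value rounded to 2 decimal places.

R1: bright=0.07, dry=0.27; AND[max(0, a+b−1)] → w = 0.00
R2: (saturated=0.38 OR dry=0.27) = 0.65; AND[max(0, a+b−1)] with dim=0.44 → w = 0.09
R3: bright=0.07, dry=0.27; AND[max(0, a+b−1)] → w = 0.00
R4: saturated=0.38 → w = 0.38
R5: dim=0.44, ¬moist=1−0.25=0.75; AND[max(0, a+b−1)] → w = 0.19
Rules with consequent 'average': {R1, R4, R5} → strengths 0.00, 0.38, 0.19
Aggregate via t-conorm [min(1, a+b)]: 0.57

0.57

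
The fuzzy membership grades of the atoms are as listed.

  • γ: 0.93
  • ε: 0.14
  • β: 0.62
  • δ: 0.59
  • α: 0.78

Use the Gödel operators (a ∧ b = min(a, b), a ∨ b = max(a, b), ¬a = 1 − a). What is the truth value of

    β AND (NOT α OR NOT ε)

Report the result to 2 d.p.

NOT α = 1 − 0.78 = 0.22
NOT ε = 1 − 0.14 = 0.86
NOT α OR NOT ε = max(a, b) on (0.22, 0.86) = 0.86
β AND (NOT α OR NOT ε) = min(a, b) on (0.62, 0.86) = 0.62

0.62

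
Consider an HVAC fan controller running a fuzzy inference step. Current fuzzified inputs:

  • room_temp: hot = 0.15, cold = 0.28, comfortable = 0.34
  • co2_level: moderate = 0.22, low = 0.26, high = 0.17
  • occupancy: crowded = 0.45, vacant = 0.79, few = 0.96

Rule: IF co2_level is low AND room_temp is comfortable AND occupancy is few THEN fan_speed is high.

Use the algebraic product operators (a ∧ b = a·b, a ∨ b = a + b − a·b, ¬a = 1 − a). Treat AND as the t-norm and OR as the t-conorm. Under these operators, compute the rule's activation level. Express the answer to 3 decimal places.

0.085

firing strength: low=0.26, comfortable=0.34, few=0.96; AND[a·b] → w = 0.0849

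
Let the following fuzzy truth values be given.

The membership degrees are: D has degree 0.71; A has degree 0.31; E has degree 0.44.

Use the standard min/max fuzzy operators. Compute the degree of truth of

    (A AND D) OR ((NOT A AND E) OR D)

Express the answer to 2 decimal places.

A AND D = min(a, b) on (0.31, 0.71) = 0.31
NOT A = 1 − 0.31 = 0.69
NOT A AND E = min(a, b) on (0.69, 0.44) = 0.44
(NOT A AND E) OR D = max(a, b) on (0.44, 0.71) = 0.71
(A AND D) OR ((NOT A AND E) OR D) = max(a, b) on (0.31, 0.71) = 0.71

0.71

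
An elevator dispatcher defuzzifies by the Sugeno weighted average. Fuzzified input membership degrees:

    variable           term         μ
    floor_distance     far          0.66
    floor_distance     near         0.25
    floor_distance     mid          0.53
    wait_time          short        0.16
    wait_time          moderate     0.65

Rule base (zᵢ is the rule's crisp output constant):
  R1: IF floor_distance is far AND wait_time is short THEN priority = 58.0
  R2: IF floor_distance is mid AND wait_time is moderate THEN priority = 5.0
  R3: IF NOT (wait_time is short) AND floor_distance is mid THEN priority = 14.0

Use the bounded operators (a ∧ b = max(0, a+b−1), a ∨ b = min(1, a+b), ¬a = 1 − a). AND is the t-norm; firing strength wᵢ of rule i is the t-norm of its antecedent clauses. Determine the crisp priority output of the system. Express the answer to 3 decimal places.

R1 (z=58.0): far=0.66, short=0.16; AND[max(0, a+b−1)] → w = 0.00
R2 (z=5.0): mid=0.53, moderate=0.65; AND[max(0, a+b−1)] → w = 0.18
R3 (z=14.0): ¬short=1−0.16=0.84, mid=0.53; AND[max(0, a+b−1)] → w = 0.37
Weighted average = (0.00·58.0 + 0.18·5.0 + 0.37·14.0) / (0.00 + 0.18 + 0.37)
  = 6.0800 / 0.5500 = 11.055

11.055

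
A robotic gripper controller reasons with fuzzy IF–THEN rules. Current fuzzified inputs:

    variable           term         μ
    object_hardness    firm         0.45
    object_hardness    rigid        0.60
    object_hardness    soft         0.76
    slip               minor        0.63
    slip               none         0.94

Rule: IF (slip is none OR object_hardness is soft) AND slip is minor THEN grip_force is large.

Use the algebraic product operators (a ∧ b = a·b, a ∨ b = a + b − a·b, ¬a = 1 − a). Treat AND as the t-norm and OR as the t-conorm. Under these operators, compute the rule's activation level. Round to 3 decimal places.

firing strength: (none=0.94 OR soft=0.76) = 0.9856; AND[a·b] with minor=0.63 → w = 0.6209

0.621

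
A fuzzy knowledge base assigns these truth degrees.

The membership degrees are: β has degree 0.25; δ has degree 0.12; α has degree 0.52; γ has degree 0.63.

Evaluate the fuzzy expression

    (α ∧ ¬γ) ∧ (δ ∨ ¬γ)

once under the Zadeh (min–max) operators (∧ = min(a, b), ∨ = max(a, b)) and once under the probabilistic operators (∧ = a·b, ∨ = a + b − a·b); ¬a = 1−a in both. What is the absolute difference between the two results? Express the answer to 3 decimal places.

Under Zadeh (min–max):
  ¬γ = 1 − 0.63 = 0.37
  α ∧ ¬γ = min(a, b) on (0.52, 0.37) = 0.37
  ¬γ = 1 − 0.63 = 0.37
  δ ∨ ¬γ = max(a, b) on (0.12, 0.37) = 0.37
  (α ∧ ¬γ) ∧ (δ ∨ ¬γ) = min(a, b) on (0.37, 0.37) = 0.37
  → value = 0.3700
Under probabilistic:
  ¬γ = 1 − 0.6300 = 0.3700
  α ∧ ¬γ = a·b on (0.5200, 0.3700) = 0.1924
  ¬γ = 1 − 0.6300 = 0.3700
  δ ∨ ¬γ = a + b − a·b on (0.1200, 0.3700) = 0.4456
  (α ∧ ¬γ) ∧ (δ ∨ ¬γ) = a·b on (0.1924, 0.4456) = 0.0857
  → value = 0.0857
|0.3700 − 0.0857| = 0.284

0.284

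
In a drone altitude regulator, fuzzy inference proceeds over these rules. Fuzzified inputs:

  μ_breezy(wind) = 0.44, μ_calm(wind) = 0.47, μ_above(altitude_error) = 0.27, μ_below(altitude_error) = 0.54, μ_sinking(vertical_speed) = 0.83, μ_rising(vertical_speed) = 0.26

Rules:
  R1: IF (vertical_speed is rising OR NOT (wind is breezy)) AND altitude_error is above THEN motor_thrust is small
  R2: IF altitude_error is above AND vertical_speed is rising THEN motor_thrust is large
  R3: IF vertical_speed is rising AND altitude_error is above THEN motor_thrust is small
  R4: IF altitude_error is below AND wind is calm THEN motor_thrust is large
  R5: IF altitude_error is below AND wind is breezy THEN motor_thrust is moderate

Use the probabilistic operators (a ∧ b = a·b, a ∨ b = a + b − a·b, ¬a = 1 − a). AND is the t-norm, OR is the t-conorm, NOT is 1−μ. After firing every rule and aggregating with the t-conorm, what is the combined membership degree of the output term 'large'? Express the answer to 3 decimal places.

R1: (rising=0.26 OR ¬breezy=1−0.44=0.56) = 0.6744; AND[a·b] with above=0.27 → w = 0.1821
R2: above=0.27, rising=0.26; AND[a·b] → w = 0.0702
R3: rising=0.26, above=0.27; AND[a·b] → w = 0.0702
R4: below=0.54, calm=0.47; AND[a·b] → w = 0.2538
R5: below=0.54, breezy=0.44; AND[a·b] → w = 0.2376
Rules with consequent 'large': {R2, R4} → strengths 0.0702, 0.2538
Aggregate via t-conorm [a + b − a·b]: 0.3062

0.306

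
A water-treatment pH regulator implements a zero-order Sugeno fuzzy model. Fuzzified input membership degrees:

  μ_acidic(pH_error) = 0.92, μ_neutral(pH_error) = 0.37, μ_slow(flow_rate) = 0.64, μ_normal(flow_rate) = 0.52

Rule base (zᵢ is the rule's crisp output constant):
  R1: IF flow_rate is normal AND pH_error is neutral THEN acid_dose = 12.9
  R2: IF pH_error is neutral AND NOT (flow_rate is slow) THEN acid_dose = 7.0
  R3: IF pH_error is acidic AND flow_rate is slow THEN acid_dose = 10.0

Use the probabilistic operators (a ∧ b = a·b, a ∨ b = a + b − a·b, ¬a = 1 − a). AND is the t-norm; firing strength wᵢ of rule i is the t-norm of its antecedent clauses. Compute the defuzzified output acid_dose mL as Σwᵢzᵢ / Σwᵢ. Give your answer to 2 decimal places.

R1 (z=12.9): normal=0.52, neutral=0.37; AND[a·b] → w = 0.1924
R2 (z=7.0): neutral=0.37, ¬slow=1−0.64=0.36; AND[a·b] → w = 0.1332
R3 (z=10.0): acidic=0.92, slow=0.64; AND[a·b] → w = 0.5888
Weighted average = (0.1924·12.9 + 0.1332·7.0 + 0.5888·10.0) / (0.1924 + 0.1332 + 0.5888)
  = 9.3024 / 0.9144 = 10.17

10.17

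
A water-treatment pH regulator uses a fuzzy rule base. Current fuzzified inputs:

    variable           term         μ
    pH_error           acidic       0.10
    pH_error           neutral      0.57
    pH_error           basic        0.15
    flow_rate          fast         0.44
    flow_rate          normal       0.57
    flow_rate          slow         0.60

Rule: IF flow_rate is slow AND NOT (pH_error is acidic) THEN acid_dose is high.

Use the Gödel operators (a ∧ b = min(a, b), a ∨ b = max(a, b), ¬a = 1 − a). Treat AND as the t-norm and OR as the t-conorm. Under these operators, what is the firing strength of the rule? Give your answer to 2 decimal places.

0.60

firing strength: slow=0.60, ¬acidic=1−0.10=0.90; AND[min(a, b)] → w = 0.60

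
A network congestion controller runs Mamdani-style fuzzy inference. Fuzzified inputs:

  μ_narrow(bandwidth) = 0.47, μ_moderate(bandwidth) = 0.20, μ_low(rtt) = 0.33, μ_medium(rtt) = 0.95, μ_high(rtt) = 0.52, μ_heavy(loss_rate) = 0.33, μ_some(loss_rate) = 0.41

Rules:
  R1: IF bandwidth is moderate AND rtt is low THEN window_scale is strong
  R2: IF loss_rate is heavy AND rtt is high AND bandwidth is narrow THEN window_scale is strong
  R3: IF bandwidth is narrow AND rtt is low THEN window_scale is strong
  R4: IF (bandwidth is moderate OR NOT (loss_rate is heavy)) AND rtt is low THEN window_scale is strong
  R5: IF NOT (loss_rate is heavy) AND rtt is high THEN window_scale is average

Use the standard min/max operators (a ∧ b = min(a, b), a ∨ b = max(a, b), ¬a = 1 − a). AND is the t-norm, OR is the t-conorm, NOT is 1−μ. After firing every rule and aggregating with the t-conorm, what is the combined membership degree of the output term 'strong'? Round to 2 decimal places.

R1: moderate=0.20, low=0.33; AND[min(a, b)] → w = 0.20
R2: heavy=0.33, high=0.52, narrow=0.47; AND[min(a, b)] → w = 0.33
R3: narrow=0.47, low=0.33; AND[min(a, b)] → w = 0.33
R4: (moderate=0.20 OR ¬heavy=1−0.33=0.67) = 0.67; AND[min(a, b)] with low=0.33 → w = 0.33
R5: ¬heavy=1−0.33=0.67, high=0.52; AND[min(a, b)] → w = 0.52
Rules with consequent 'strong': {R1, R2, R3, R4} → strengths 0.20, 0.33, 0.33, 0.33
Aggregate via t-conorm [max(a, b)]: 0.33

0.33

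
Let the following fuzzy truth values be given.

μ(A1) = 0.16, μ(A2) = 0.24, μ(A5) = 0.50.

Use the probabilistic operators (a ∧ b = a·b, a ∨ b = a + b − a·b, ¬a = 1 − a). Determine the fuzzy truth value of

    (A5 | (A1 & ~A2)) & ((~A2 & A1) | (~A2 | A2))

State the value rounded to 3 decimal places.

~A2 = 1 − 0.2400 = 0.7600
A1 & ~A2 = a·b on (0.1600, 0.7600) = 0.1216
A5 | (A1 & ~A2) = a + b − a·b on (0.5000, 0.1216) = 0.5608
~A2 = 1 − 0.2400 = 0.7600
~A2 & A1 = a·b on (0.7600, 0.1600) = 0.1216
~A2 = 1 − 0.2400 = 0.7600
~A2 | A2 = a + b − a·b on (0.7600, 0.2400) = 0.8176
(~A2 & A1) | (~A2 | A2) = a + b − a·b on (0.1216, 0.8176) = 0.8398
(A5 | (A1 & ~A2)) & ((~A2 & A1) | (~A2 | A2)) = a·b on (0.5608, 0.8398) = 0.4709

0.471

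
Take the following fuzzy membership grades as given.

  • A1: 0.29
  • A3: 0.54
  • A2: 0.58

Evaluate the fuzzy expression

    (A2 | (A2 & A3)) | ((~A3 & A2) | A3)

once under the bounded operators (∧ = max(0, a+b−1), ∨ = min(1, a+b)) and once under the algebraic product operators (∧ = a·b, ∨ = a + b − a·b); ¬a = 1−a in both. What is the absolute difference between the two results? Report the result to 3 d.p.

0.097

Under bounded:
  A2 & A3 = max(0, a+b−1) on (0.58, 0.54) = 0.12
  A2 | (A2 & A3) = min(1, a+b) on (0.58, 0.12) = 0.70
  ~A3 = 1 − 0.54 = 0.46
  ~A3 & A2 = max(0, a+b−1) on (0.46, 0.58) = 0.04
  (~A3 & A2) | A3 = min(1, a+b) on (0.04, 0.54) = 0.58
  (A2 | (A2 & A3)) | ((~A3 & A2) | A3) = min(1, a+b) on (0.70, 0.58) = 1.00
  → value = 1.0000
Under algebraic product:
  A2 & A3 = a·b on (0.5800, 0.5400) = 0.3132
  A2 | (A2 & A3) = a + b − a·b on (0.5800, 0.3132) = 0.7115
  ~A3 = 1 − 0.5400 = 0.4600
  ~A3 & A2 = a·b on (0.4600, 0.5800) = 0.2668
  (~A3 & A2) | A3 = a + b − a·b on (0.2668, 0.5400) = 0.6627
  (A2 | (A2 & A3)) | ((~A3 & A2) | A3) = a + b − a·b on (0.7115, 0.6627) = 0.9027
  → value = 0.9027
|1.0000 − 0.9027| = 0.097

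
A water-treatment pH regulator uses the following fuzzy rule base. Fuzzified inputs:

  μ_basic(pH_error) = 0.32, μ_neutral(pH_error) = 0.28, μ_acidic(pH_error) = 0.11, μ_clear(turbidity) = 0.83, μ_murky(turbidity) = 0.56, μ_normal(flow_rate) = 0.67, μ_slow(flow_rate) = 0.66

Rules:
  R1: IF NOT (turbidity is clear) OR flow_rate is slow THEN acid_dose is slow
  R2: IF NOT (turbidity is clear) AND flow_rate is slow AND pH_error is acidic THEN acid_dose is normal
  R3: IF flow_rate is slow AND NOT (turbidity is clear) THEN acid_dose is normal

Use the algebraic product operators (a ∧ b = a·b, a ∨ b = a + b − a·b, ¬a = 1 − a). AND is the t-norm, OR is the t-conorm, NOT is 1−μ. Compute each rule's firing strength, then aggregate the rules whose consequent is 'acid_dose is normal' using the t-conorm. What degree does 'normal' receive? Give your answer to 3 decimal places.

0.123

R1: ¬clear=1−0.83=0.17, slow=0.66; OR[a + b − a·b] → w = 0.7178
R2: ¬clear=1−0.83=0.17, slow=0.66, acidic=0.11; AND[a·b] → w = 0.0123
R3: slow=0.66, ¬clear=1−0.83=0.17; AND[a·b] → w = 0.1122
Rules with consequent 'normal': {R2, R3} → strengths 0.0123, 0.1122
Aggregate via t-conorm [a + b − a·b]: 0.1232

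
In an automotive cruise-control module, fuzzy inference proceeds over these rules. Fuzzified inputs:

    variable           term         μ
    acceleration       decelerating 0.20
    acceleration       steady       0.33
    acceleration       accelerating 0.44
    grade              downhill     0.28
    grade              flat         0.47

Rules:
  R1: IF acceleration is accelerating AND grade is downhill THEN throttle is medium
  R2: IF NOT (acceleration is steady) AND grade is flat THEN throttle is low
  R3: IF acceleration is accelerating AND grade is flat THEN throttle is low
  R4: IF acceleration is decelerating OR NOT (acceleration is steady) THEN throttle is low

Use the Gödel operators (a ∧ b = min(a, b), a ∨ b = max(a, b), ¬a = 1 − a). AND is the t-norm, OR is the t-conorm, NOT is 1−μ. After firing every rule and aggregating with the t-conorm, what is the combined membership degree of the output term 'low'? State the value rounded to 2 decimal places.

R1: accelerating=0.44, downhill=0.28; AND[min(a, b)] → w = 0.28
R2: ¬steady=1−0.33=0.67, flat=0.47; AND[min(a, b)] → w = 0.47
R3: accelerating=0.44, flat=0.47; AND[min(a, b)] → w = 0.44
R4: decelerating=0.20, ¬steady=1−0.33=0.67; OR[max(a, b)] → w = 0.67
Rules with consequent 'low': {R2, R3, R4} → strengths 0.47, 0.44, 0.67
Aggregate via t-conorm [max(a, b)]: 0.67

0.67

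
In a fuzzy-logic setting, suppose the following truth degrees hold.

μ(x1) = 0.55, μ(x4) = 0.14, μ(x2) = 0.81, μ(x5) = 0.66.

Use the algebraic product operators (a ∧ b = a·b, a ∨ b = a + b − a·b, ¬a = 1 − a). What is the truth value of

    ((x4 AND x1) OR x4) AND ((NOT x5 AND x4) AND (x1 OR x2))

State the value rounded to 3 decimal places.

x4 AND x1 = a·b on (0.1400, 0.5500) = 0.0770
(x4 AND x1) OR x4 = a + b − a·b on (0.0770, 0.1400) = 0.2062
NOT x5 = 1 − 0.6600 = 0.3400
NOT x5 AND x4 = a·b on (0.3400, 0.1400) = 0.0476
x1 OR x2 = a + b − a·b on (0.5500, 0.8100) = 0.9145
(NOT x5 AND x4) AND (x1 OR x2) = a·b on (0.0476, 0.9145) = 0.0435
((x4 AND x1) OR x4) AND ((NOT x5 AND x4) AND (x1 OR x2)) = a·b on (0.2062, 0.0435) = 0.0090

0.009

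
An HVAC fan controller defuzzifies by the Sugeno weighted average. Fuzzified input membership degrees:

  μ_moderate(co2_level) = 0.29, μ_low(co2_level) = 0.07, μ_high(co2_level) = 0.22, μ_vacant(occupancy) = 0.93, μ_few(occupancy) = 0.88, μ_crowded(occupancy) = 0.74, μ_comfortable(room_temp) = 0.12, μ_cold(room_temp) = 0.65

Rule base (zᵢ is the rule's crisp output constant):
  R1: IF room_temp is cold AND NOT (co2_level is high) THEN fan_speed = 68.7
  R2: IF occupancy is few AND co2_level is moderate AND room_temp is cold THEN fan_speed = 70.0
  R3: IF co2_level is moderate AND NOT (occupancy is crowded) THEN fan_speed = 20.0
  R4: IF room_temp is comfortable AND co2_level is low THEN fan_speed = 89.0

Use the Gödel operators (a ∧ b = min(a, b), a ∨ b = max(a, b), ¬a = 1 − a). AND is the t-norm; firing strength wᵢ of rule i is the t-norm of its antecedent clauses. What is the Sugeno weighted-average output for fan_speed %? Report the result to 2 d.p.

R1 (z=68.7): cold=0.65, ¬high=1−0.22=0.78; AND[min(a, b)] → w = 0.65
R2 (z=70.0): few=0.88, moderate=0.29, cold=0.65; AND[min(a, b)] → w = 0.29
R3 (z=20.0): moderate=0.29, ¬crowded=1−0.74=0.26; AND[min(a, b)] → w = 0.26
R4 (z=89.0): comfortable=0.12, low=0.07; AND[min(a, b)] → w = 0.07
Weighted average = (0.65·68.7 + 0.29·70.0 + 0.26·20.0 + 0.07·89.0) / (0.65 + 0.29 + 0.26 + 0.07)
  = 76.3850 / 1.2700 = 60.15

60.15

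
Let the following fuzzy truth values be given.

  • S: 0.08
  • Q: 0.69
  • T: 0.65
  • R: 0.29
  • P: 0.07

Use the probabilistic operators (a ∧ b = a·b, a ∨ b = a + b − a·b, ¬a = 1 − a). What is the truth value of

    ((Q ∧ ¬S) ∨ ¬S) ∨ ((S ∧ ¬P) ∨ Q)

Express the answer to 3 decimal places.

0.992

¬S = 1 − 0.0800 = 0.9200
Q ∧ ¬S = a·b on (0.6900, 0.9200) = 0.6348
¬S = 1 − 0.0800 = 0.9200
(Q ∧ ¬S) ∨ ¬S = a + b − a·b on (0.6348, 0.9200) = 0.9708
¬P = 1 − 0.0700 = 0.9300
S ∧ ¬P = a·b on (0.0800, 0.9300) = 0.0744
(S ∧ ¬P) ∨ Q = a + b − a·b on (0.0744, 0.6900) = 0.7131
((Q ∧ ¬S) ∨ ¬S) ∨ ((S ∧ ¬P) ∨ Q) = a + b − a·b on (0.9708, 0.7131) = 0.9916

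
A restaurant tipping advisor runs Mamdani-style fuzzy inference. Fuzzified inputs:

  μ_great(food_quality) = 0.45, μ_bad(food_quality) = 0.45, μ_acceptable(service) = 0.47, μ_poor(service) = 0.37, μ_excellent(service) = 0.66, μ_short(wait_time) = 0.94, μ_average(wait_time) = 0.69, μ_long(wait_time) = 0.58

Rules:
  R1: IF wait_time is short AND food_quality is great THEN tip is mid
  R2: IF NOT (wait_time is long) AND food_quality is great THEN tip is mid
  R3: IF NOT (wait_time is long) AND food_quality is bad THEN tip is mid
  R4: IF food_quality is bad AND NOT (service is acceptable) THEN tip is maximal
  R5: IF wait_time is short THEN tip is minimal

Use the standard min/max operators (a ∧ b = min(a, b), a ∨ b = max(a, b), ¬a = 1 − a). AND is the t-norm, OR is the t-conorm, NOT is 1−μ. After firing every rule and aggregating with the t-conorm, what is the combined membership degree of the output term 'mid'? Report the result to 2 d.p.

0.45

R1: short=0.94, great=0.45; AND[min(a, b)] → w = 0.45
R2: ¬long=1−0.58=0.42, great=0.45; AND[min(a, b)] → w = 0.42
R3: ¬long=1−0.58=0.42, bad=0.45; AND[min(a, b)] → w = 0.42
R4: bad=0.45, ¬acceptable=1−0.47=0.53; AND[min(a, b)] → w = 0.45
R5: short=0.94 → w = 0.94
Rules with consequent 'mid': {R1, R2, R3} → strengths 0.45, 0.42, 0.42
Aggregate via t-conorm [max(a, b)]: 0.45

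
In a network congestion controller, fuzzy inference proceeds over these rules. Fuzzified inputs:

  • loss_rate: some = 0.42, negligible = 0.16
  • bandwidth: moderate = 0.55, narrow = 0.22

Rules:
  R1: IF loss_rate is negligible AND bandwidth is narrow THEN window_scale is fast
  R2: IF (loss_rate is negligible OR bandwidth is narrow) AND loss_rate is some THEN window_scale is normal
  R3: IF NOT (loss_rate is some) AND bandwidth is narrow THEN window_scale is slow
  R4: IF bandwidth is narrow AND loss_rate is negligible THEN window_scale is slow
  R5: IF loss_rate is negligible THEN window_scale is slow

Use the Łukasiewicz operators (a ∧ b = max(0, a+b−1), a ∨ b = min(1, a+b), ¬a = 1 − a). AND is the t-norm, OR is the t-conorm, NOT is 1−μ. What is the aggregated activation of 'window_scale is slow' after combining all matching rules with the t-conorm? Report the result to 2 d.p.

0.16

R1: negligible=0.16, narrow=0.22; AND[max(0, a+b−1)] → w = 0.00
R2: (negligible=0.16 OR narrow=0.22) = 0.38; AND[max(0, a+b−1)] with some=0.42 → w = 0.00
R3: ¬some=1−0.42=0.58, narrow=0.22; AND[max(0, a+b−1)] → w = 0.00
R4: narrow=0.22, negligible=0.16; AND[max(0, a+b−1)] → w = 0.00
R5: negligible=0.16 → w = 0.16
Rules with consequent 'slow': {R3, R4, R5} → strengths 0.00, 0.00, 0.16
Aggregate via t-conorm [min(1, a+b)]: 0.16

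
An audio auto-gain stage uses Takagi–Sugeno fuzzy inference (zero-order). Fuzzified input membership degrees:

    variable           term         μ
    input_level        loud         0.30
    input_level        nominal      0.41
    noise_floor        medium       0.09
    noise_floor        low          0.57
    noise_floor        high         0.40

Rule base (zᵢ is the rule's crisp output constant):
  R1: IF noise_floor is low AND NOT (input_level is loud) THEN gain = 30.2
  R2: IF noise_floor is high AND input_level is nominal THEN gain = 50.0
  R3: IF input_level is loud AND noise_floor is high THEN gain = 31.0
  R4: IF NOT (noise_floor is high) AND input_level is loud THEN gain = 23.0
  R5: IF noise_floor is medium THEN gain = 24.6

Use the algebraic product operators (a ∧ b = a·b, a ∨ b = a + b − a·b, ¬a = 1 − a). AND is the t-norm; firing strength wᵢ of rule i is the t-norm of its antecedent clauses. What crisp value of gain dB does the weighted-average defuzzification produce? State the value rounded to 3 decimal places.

R1 (z=30.2): low=0.57, ¬loud=1−0.30=0.70; AND[a·b] → w = 0.3990
R2 (z=50.0): high=0.40, nominal=0.41; AND[a·b] → w = 0.1640
R3 (z=31.0): loud=0.30, high=0.40; AND[a·b] → w = 0.1200
R4 (z=23.0): ¬high=1−0.40=0.60, loud=0.30; AND[a·b] → w = 0.1800
R5 (z=24.6): medium=0.09 → w = 0.0900
Weighted average = (0.3990·30.2 + 0.1640·50.0 + 0.1200·31.0 + 0.1800·23.0 + 0.0900·24.6) / (0.3990 + 0.1640 + 0.1200 + 0.1800 + 0.0900)
  = 30.3238 / 0.9530 = 31.819

31.819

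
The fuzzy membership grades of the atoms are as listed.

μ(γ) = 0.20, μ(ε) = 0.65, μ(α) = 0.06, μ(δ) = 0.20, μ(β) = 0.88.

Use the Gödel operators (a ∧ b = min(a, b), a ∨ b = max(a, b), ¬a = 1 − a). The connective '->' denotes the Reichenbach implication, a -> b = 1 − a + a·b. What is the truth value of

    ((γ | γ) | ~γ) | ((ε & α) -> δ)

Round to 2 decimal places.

γ | γ = max(a, b) on (0.20, 0.20) = 0.20
~γ = 1 − 0.20 = 0.80
(γ | γ) | ~γ = max(a, b) on (0.20, 0.80) = 0.80
ε & α = min(a, b) on (0.65, 0.06) = 0.06
(ε & α) -> δ  [Reichenbach: 1 − a + a·b] with a=0.06, b=0.20 → 0.95
((γ | γ) | ~γ) | ((ε & α) -> δ) = max(a, b) on (0.80, 0.95) = 0.95

0.95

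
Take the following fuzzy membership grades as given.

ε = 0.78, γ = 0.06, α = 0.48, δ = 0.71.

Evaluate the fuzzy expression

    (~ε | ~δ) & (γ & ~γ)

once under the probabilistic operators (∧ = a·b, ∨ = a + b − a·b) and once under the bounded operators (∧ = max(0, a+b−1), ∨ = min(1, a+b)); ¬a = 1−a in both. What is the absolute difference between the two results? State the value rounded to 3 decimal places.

Under probabilistic:
  ~ε = 1 − 0.7800 = 0.2200
  ~δ = 1 − 0.7100 = 0.2900
  ~ε | ~δ = a + b − a·b on (0.2200, 0.2900) = 0.4462
  ~γ = 1 − 0.0600 = 0.9400
  γ & ~γ = a·b on (0.0600, 0.9400) = 0.0564
  (~ε | ~δ) & (γ & ~γ) = a·b on (0.4462, 0.0564) = 0.0252
  → value = 0.0252
Under bounded:
  ~ε = 1 − 0.78 = 0.22
  ~δ = 1 − 0.71 = 0.29
  ~ε | ~δ = min(1, a+b) on (0.22, 0.29) = 0.51
  ~γ = 1 − 0.06 = 0.94
  γ & ~γ = max(0, a+b−1) on (0.06, 0.94) = 0.00
  (~ε | ~δ) & (γ & ~γ) = max(0, a+b−1) on (0.51, 0.00) = 0.00
  → value = 0.0000
|0.0252 − 0.0000| = 0.025

0.025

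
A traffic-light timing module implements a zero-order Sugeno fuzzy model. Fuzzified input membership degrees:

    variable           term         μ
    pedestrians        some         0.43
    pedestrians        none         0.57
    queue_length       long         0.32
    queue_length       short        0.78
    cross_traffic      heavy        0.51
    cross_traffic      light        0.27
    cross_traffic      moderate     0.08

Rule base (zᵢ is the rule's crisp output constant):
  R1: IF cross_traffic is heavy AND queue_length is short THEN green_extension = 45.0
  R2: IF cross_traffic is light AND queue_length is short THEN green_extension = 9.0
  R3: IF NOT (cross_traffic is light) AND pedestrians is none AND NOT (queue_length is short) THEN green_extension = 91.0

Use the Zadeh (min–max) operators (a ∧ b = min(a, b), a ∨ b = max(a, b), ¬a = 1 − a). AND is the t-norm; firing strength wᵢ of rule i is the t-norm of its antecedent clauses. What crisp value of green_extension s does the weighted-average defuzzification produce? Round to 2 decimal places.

45.40

R1 (z=45.0): heavy=0.51, short=0.78; AND[min(a, b)] → w = 0.51
R2 (z=9.0): light=0.27, short=0.78; AND[min(a, b)] → w = 0.27
R3 (z=91.0): ¬light=1−0.27=0.73, none=0.57, ¬short=1−0.78=0.22; AND[min(a, b)] → w = 0.22
Weighted average = (0.51·45.0 + 0.27·9.0 + 0.22·91.0) / (0.51 + 0.27 + 0.22)
  = 45.4000 / 1.0000 = 45.40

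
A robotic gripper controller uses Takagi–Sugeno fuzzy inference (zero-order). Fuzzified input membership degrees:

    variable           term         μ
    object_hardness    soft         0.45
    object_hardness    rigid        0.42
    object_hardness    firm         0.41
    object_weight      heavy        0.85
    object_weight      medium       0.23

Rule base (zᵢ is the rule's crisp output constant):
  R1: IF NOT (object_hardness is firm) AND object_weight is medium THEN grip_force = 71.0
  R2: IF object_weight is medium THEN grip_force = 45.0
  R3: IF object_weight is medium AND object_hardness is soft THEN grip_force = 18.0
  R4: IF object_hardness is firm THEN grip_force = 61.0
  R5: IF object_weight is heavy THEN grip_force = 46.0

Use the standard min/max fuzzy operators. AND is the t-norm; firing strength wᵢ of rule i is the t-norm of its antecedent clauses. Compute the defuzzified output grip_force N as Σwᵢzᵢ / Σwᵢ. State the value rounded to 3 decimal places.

48.682

R1 (z=71.0): ¬firm=1−0.41=0.59, medium=0.23; AND[min(a, b)] → w = 0.23
R2 (z=45.0): medium=0.23 → w = 0.23
R3 (z=18.0): medium=0.23, soft=0.45; AND[min(a, b)] → w = 0.23
R4 (z=61.0): firm=0.41 → w = 0.41
R5 (z=46.0): heavy=0.85 → w = 0.85
Weighted average = (0.23·71.0 + 0.23·45.0 + 0.23·18.0 + 0.41·61.0 + 0.85·46.0) / (0.23 + 0.23 + 0.23 + 0.41 + 0.85)
  = 94.9300 / 1.9500 = 48.682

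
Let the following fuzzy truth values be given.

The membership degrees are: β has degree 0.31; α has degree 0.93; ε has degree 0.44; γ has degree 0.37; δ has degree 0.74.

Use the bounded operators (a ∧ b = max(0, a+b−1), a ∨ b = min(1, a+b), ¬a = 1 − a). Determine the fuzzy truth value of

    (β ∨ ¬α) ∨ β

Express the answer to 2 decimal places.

¬α = 1 − 0.93 = 0.07
β ∨ ¬α = min(1, a+b) on (0.31, 0.07) = 0.38
(β ∨ ¬α) ∨ β = min(1, a+b) on (0.38, 0.31) = 0.69

0.69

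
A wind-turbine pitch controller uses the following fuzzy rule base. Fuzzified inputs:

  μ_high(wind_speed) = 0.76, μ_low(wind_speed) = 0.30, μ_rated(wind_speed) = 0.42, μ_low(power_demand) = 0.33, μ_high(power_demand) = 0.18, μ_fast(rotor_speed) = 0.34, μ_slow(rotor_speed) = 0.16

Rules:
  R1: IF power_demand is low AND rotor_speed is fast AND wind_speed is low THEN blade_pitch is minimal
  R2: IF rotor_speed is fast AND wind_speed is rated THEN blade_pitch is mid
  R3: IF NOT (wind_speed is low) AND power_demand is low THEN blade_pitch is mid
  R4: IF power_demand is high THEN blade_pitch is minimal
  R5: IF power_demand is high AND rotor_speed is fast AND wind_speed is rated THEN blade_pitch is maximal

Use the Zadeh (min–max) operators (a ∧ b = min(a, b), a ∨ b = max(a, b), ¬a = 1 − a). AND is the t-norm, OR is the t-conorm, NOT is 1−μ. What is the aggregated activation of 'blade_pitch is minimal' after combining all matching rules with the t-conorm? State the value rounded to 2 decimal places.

0.30

R1: low=0.33, fast=0.34, low=0.30; AND[min(a, b)] → w = 0.30
R2: fast=0.34, rated=0.42; AND[min(a, b)] → w = 0.34
R3: ¬low=1−0.30=0.70, low=0.33; AND[min(a, b)] → w = 0.33
R4: high=0.18 → w = 0.18
R5: high=0.18, fast=0.34, rated=0.42; AND[min(a, b)] → w = 0.18
Rules with consequent 'minimal': {R1, R4} → strengths 0.30, 0.18
Aggregate via t-conorm [max(a, b)]: 0.30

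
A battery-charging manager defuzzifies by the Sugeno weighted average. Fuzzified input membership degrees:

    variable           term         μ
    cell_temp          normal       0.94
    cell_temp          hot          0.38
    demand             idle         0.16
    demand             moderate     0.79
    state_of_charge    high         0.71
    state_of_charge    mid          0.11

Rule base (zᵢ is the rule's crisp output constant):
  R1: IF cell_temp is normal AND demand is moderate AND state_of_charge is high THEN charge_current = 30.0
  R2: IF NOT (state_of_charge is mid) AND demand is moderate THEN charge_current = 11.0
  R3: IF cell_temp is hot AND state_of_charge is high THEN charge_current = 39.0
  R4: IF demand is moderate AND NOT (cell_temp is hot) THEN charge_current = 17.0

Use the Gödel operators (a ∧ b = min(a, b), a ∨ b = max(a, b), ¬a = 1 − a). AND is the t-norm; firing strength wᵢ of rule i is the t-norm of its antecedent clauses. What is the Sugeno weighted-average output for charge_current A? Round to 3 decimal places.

R1 (z=30.0): normal=0.94, moderate=0.79, high=0.71; AND[min(a, b)] → w = 0.71
R2 (z=11.0): ¬mid=1−0.11=0.89, moderate=0.79; AND[min(a, b)] → w = 0.79
R3 (z=39.0): hot=0.38, high=0.71; AND[min(a, b)] → w = 0.38
R4 (z=17.0): moderate=0.79, ¬hot=1−0.38=0.62; AND[min(a, b)] → w = 0.62
Weighted average = (0.71·30.0 + 0.79·11.0 + 0.38·39.0 + 0.62·17.0) / (0.71 + 0.79 + 0.38 + 0.62)
  = 55.3500 / 2.5000 = 22.140

22.140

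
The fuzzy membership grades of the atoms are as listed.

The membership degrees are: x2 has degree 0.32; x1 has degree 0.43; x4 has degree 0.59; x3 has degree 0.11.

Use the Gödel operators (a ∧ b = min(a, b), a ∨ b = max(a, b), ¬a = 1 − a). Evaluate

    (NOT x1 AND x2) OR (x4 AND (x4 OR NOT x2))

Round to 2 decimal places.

0.59

NOT x1 = 1 − 0.43 = 0.57
NOT x1 AND x2 = min(a, b) on (0.57, 0.32) = 0.32
NOT x2 = 1 − 0.32 = 0.68
x4 OR NOT x2 = max(a, b) on (0.59, 0.68) = 0.68
x4 AND (x4 OR NOT x2) = min(a, b) on (0.59, 0.68) = 0.59
(NOT x1 AND x2) OR (x4 AND (x4 OR NOT x2)) = max(a, b) on (0.32, 0.59) = 0.59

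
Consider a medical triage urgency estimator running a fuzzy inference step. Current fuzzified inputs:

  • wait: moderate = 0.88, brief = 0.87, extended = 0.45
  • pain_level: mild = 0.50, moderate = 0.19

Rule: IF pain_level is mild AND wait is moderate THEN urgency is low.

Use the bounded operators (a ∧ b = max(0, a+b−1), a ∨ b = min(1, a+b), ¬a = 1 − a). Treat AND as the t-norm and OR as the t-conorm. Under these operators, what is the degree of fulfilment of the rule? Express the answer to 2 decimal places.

0.38

firing strength: mild=0.50, moderate=0.88; AND[max(0, a+b−1)] → w = 0.38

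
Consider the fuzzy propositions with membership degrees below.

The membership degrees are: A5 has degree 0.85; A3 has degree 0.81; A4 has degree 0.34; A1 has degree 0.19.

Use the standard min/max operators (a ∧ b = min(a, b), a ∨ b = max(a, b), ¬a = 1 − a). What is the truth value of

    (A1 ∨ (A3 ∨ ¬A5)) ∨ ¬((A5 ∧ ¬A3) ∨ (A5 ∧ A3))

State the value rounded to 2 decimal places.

0.81

¬A5 = 1 − 0.85 = 0.15
A3 ∨ ¬A5 = max(a, b) on (0.81, 0.15) = 0.81
A1 ∨ (A3 ∨ ¬A5) = max(a, b) on (0.19, 0.81) = 0.81
¬A3 = 1 − 0.81 = 0.19
A5 ∧ ¬A3 = min(a, b) on (0.85, 0.19) = 0.19
A5 ∧ A3 = min(a, b) on (0.85, 0.81) = 0.81
(A5 ∧ ¬A3) ∨ (A5 ∧ A3) = max(a, b) on (0.19, 0.81) = 0.81
¬((A5 ∧ ¬A3) ∨ (A5 ∧ A3)) = 1 − 0.81 = 0.19
(A1 ∨ (A3 ∨ ¬A5)) ∨ ¬((A5 ∧ ¬A3) ∨ (A5 ∧ A3)) = max(a, b) on (0.81, 0.19) = 0.81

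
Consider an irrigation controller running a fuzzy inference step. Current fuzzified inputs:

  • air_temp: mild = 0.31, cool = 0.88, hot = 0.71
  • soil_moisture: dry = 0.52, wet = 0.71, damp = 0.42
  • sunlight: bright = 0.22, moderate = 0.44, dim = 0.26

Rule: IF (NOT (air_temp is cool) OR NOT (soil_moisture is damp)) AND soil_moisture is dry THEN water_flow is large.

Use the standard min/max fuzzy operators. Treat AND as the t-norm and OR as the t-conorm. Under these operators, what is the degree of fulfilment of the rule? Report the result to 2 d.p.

0.52

firing strength: (¬cool=1−0.88=0.12 OR ¬damp=1−0.42=0.58) = 0.58; AND[min(a, b)] with dry=0.52 → w = 0.52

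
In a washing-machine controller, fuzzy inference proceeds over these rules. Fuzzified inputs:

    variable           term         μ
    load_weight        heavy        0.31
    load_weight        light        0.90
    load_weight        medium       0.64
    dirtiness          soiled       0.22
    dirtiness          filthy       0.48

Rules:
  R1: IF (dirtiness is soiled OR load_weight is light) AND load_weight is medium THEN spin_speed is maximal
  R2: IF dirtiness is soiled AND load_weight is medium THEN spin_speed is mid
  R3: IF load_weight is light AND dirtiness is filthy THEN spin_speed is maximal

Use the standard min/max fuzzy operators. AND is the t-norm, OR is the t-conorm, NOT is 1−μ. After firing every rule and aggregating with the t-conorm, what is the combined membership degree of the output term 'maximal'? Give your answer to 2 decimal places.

R1: (soiled=0.22 OR light=0.90) = 0.90; AND[min(a, b)] with medium=0.64 → w = 0.64
R2: soiled=0.22, medium=0.64; AND[min(a, b)] → w = 0.22
R3: light=0.90, filthy=0.48; AND[min(a, b)] → w = 0.48
Rules with consequent 'maximal': {R1, R3} → strengths 0.64, 0.48
Aggregate via t-conorm [max(a, b)]: 0.64

0.64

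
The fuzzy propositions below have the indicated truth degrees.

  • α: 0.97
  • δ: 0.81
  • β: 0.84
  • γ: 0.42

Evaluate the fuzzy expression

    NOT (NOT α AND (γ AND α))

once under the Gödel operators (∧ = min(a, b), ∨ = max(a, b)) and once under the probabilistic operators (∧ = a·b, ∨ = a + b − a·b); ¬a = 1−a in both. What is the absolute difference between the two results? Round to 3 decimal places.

Under Gödel:
  NOT α = 1 − 0.97 = 0.03
  γ AND α = min(a, b) on (0.42, 0.97) = 0.42
  NOT α AND (γ AND α) = min(a, b) on (0.03, 0.42) = 0.03
  NOT (NOT α AND (γ AND α)) = 1 − 0.03 = 0.97
  → value = 0.9700
Under probabilistic:
  NOT α = 1 − 0.9700 = 0.0300
  γ AND α = a·b on (0.4200, 0.9700) = 0.4074
  NOT α AND (γ AND α) = a·b on (0.0300, 0.4074) = 0.0122
  NOT (NOT α AND (γ AND α)) = 1 − 0.0122 = 0.9878
  → value = 0.9878
|0.9700 − 0.9878| = 0.018

0.018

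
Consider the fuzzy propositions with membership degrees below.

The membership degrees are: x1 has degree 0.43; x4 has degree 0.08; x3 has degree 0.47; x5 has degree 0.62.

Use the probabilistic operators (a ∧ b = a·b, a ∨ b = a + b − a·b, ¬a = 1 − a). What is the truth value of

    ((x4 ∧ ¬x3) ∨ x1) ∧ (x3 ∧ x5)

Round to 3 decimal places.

¬x3 = 1 − 0.4700 = 0.5300
x4 ∧ ¬x3 = a·b on (0.0800, 0.5300) = 0.0424
(x4 ∧ ¬x3) ∨ x1 = a + b − a·b on (0.0424, 0.4300) = 0.4542
x3 ∧ x5 = a·b on (0.4700, 0.6200) = 0.2914
((x4 ∧ ¬x3) ∨ x1) ∧ (x3 ∧ x5) = a·b on (0.4542, 0.2914) = 0.1323

0.132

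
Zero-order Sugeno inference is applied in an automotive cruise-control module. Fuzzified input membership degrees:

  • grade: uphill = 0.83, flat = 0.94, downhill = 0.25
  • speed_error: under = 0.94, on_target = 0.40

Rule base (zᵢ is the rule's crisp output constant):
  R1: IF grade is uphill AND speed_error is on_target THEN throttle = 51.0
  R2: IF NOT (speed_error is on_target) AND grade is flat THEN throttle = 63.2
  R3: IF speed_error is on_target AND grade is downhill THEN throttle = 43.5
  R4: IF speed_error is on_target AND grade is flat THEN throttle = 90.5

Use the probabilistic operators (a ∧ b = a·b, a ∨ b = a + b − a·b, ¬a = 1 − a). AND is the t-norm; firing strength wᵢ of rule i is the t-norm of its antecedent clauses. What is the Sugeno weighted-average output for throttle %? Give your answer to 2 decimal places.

66.29

R1 (z=51.0): uphill=0.83, on_target=0.40; AND[a·b] → w = 0.3320
R2 (z=63.2): ¬on_target=1−0.40=0.60, flat=0.94; AND[a·b] → w = 0.5640
R3 (z=43.5): on_target=0.40, downhill=0.25; AND[a·b] → w = 0.1000
R4 (z=90.5): on_target=0.40, flat=0.94; AND[a·b] → w = 0.3760
Weighted average = (0.3320·51.0 + 0.5640·63.2 + 0.1000·43.5 + 0.3760·90.5) / (0.3320 + 0.5640 + 0.1000 + 0.3760)
  = 90.9548 / 1.3720 = 66.29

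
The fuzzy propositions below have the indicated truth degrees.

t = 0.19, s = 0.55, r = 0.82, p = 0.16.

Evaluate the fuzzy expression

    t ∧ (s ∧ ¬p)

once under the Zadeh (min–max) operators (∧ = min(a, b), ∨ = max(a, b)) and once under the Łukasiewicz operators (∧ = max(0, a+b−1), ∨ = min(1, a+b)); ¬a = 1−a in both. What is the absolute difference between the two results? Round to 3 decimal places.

Under Zadeh (min–max):
  ¬p = 1 − 0.16 = 0.84
  s ∧ ¬p = min(a, b) on (0.55, 0.84) = 0.55
  t ∧ (s ∧ ¬p) = min(a, b) on (0.19, 0.55) = 0.19
  → value = 0.1900
Under Łukasiewicz:
  ¬p = 1 − 0.16 = 0.84
  s ∧ ¬p = max(0, a+b−1) on (0.55, 0.84) = 0.39
  t ∧ (s ∧ ¬p) = max(0, a+b−1) on (0.19, 0.39) = 0.00
  → value = 0.0000
|0.1900 − 0.0000| = 0.190

0.190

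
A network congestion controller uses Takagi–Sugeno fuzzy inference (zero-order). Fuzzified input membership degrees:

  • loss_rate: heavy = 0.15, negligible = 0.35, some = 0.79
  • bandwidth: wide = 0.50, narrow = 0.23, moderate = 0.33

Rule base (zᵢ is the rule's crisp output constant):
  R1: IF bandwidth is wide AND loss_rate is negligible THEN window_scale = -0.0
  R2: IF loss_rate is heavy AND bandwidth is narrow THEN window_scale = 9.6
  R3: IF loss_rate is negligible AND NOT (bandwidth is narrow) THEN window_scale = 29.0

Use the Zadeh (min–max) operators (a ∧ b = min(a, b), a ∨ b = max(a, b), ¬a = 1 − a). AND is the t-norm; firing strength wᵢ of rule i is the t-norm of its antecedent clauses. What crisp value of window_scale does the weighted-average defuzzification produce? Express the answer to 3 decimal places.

R1 (z=-0.0): wide=0.50, negligible=0.35; AND[min(a, b)] → w = 0.35
R2 (z=9.6): heavy=0.15, narrow=0.23; AND[min(a, b)] → w = 0.15
R3 (z=29.0): negligible=0.35, ¬narrow=1−0.23=0.77; AND[min(a, b)] → w = 0.35
Weighted average = (0.35·-0.0 + 0.15·9.6 + 0.35·29.0) / (0.35 + 0.15 + 0.35)
  = 11.5900 / 0.8500 = 13.635

13.635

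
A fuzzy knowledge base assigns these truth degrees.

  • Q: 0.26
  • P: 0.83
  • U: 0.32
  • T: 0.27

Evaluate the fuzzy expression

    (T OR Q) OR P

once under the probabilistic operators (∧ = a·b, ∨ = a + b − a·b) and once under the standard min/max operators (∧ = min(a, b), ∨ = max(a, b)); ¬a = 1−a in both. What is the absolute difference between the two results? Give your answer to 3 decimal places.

0.078

Under probabilistic:
  T OR Q = a + b − a·b on (0.2700, 0.2600) = 0.4598
  (T OR Q) OR P = a + b − a·b on (0.4598, 0.8300) = 0.9082
  → value = 0.9082
Under standard min/max:
  T OR Q = max(a, b) on (0.27, 0.26) = 0.27
  (T OR Q) OR P = max(a, b) on (0.27, 0.83) = 0.83
  → value = 0.8300
|0.9082 − 0.8300| = 0.078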